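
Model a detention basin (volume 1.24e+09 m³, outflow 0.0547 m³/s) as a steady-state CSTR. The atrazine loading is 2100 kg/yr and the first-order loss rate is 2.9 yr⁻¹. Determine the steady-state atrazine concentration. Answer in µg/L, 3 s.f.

Outflow Q = 0.0547 m³/s × 3.156e+07 s/yr = 1.726e+06 m³/yr.
Steady-state CSTR mass balance: W = Q·C + k·V·C, so C = W/(Q + kV).
Q + kV = 1.726e+06 + 2.9·1.24e+09 = 3.598e+09 m³/yr.
C = 2100/3.598e+09 = 5.837e-07 kg/m³ = 0.0005837 mg/L = 0.5837 µg/L.

0.584 µg/L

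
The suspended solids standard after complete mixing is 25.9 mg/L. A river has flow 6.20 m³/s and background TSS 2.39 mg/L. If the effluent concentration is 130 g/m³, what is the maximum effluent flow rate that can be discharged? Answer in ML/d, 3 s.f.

Mass balance at complete mixing: C_std·(Q_w + Q_r) = Q_w·C_e + Q_r·C_b.
Rearranging, Q_w = Q_r·(C_std − C_b)/(C_e − C_std) = 6.20·(25.9 − 2.39) / (130 − 25.9) = 1.4 m³/s.
= 121 ML/d.

121 ML/d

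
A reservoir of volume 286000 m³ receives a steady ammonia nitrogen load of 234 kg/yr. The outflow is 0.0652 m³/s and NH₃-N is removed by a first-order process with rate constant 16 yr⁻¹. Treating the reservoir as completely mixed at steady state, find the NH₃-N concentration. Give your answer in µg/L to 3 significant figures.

35.3 µg/L

Outflow Q = 0.0652 m³/s × 3.156e+07 s/yr = 2.058e+06 m³/yr.
Steady-state CSTR mass balance: W = Q·C + k·V·C, so C = W/(Q + kV).
Q + kV = 2.058e+06 + 16·286000 = 6.634e+06 m³/yr.
C = 234/6.634e+06 = 3.528e-05 kg/m³ = 0.03528 mg/L = 35.28 µg/L.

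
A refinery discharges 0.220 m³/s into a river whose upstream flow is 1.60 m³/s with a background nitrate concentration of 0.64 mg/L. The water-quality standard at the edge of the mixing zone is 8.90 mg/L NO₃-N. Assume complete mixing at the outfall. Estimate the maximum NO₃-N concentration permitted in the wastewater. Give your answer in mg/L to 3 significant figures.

Mass balance: 8.9·1.82 = 0.22·Cₑ + 1.6·0.64.
Cₑ = (16.2 − 1.024) / 0.22 = 68.97 mg/L.

69.0 mg/L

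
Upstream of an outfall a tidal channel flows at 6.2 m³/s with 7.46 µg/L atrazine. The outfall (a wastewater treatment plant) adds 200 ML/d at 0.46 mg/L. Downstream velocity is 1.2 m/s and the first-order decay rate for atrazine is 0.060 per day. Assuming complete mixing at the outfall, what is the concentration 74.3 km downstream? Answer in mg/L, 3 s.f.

0.125 mg/L

200 ML/d = 2.315 m³/s.
7.46 µg/L = 0.00746 mg/L.
After complete mixing, C₀ = (2.315·0.46 + 6.2·0.00746) / 8.515 = 0.1305 mg/L.
Travel time t = 7.43e+04 m / 1.2 m/s = 6.192e+04 s = 0.7166 d.
C = 0.1305·exp(−0.060·0.7166) = 0.1305·0.9579 = 0.125 mg/L.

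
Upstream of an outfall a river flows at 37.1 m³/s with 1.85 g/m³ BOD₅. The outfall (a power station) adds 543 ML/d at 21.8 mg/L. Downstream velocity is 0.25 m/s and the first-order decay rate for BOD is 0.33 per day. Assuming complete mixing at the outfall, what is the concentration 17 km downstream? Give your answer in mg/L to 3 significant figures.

543 ML/d = 6.285 m³/s.
After complete mixing, C₀ = (6.285·21.8 + 37.1·1.85) / 43.38 = 4.74 mg/L.
Travel time t = 1.7e+04 m / 0.25 m/s = 6.8e+04 s = 0.787 d.
C = 4.74·exp(−0.33·0.787) = 4.74·0.7713 = 3.656 mg/L.

3.66 mg/L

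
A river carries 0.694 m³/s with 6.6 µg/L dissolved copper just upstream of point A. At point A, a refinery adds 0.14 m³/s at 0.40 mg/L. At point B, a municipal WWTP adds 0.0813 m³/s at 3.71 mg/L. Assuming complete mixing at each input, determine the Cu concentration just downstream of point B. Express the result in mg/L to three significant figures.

0.396 mg/L

6.6 µg/L = 0.0066 mg/L.
After input A: C = (0.694·0.0066 + 0.14·0.4) / 0.834 = 0.07264 mg/L.
After input B: C = (0.834·0.07264 + 0.0813·3.71) / 0.9153 = 0.3957 mg/L.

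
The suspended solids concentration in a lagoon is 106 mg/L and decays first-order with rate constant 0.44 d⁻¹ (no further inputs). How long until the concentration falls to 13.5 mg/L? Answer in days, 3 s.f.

t = ln(C₀/C)/k = ln(106/13.5)/0.44 = 2.061/0.44 = 4.684 d.

4.68 d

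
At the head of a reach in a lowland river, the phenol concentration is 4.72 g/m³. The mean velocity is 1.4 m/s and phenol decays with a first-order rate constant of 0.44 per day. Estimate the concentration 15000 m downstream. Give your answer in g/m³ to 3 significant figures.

Travel time t = 15000 m / 1.4 m/s = 1.5e+04/1.4 = 1.071e+04 s = 0.124 d.
First-order decay: C = 4.72·exp(−0.44·0.124) = 4.72·0.9469 = 4.469 g/m³.

4.47 g/m³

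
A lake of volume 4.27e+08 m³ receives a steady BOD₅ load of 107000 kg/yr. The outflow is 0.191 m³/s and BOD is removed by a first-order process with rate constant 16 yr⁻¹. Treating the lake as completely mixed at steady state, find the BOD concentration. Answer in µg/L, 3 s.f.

15.6 µg/L

Outflow Q = 0.191 m³/s × 3.156e+07 s/yr = 6.028e+06 m³/yr.
Steady-state CSTR mass balance: W = Q·C + k·V·C, so C = W/(Q + kV).
Q + kV = 6.028e+06 + 16·4.27e+08 = 6.838e+09 m³/yr.
C = 107000/6.838e+09 = 1.565e-05 kg/m³ = 0.01565 mg/L = 15.65 µg/L.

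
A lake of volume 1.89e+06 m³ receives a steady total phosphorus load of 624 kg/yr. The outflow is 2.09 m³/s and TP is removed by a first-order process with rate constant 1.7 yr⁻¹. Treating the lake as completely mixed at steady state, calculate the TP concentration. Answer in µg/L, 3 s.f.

9.02 µg/L

Outflow Q = 2.09 m³/s × 3.156e+07 s/yr = 6.596e+07 m³/yr.
Steady-state CSTR mass balance: W = Q·C + k·V·C, so C = W/(Q + kV).
Q + kV = 6.596e+07 + 1.7·1.89e+06 = 6.917e+07 m³/yr.
C = 624/6.917e+07 = 9.021e-06 kg/m³ = 0.009021 mg/L = 9.021 µg/L.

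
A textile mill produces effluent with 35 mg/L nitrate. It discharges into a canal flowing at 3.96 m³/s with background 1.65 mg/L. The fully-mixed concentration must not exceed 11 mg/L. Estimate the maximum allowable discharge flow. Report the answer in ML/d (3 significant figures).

Mass balance at complete mixing: C_std·(Q_w + Q_r) = Q_w·C_e + Q_r·C_b.
Rearranging, Q_w = Q_r·(C_std − C_b)/(C_e − C_std) = 3.96·(11 − 1.65) / (35 − 11) = 1.543 m³/s.
= 133.3 ML/d.

133 ML/d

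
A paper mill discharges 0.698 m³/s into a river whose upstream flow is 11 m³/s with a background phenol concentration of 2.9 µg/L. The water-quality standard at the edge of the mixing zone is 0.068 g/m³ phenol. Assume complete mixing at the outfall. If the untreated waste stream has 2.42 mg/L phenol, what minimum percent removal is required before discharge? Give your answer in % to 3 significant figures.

54.8 %

2.9 µg/L = 0.0029 mg/L.
Mass balance: 0.068·11.7 = 0.698·Cₑ + 11·0.0029.
Cₑ = (0.7955 − 0.0319) / 0.698 = 1.094 mg/L.
Required removal = 1 − 1.094/2.42 = 54.8 %.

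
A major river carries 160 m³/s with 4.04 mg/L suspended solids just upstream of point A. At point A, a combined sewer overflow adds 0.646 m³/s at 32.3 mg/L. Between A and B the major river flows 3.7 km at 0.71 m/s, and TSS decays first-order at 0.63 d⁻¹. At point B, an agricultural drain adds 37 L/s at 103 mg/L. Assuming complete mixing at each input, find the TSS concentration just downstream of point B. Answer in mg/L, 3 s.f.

4.02 mg/L

After input A: C = (160·4.04 + 0.646·32.3) / 160.6 = 4.154 mg/L.
Over the 3.7 km reach to input B (t = 5211 s = 0.06032 d), decay gives C = 4.154·exp(−0.63·0.06032) = 3.999 mg/L.
37 L/s = 0.037 m³/s.
After input B: C = (160.6·3.999 + 0.037·103) / 160.7 = 4.022 mg/L.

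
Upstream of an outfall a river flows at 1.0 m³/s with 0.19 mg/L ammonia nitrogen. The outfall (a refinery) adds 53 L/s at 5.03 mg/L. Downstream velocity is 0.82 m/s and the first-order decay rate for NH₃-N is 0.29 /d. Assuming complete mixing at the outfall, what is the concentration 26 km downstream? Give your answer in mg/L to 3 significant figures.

0.390 mg/L

53 L/s = 0.053 m³/s.
After complete mixing, C₀ = (0.053·5.03 + 1·0.19) / 1.053 = 0.4336 mg/L.
Travel time t = 2.6e+04 m / 0.82 m/s = 3.171e+04 s = 0.367 d.
C = 0.4336·exp(−0.29·0.367) = 0.4336·0.899 = 0.3898 mg/L.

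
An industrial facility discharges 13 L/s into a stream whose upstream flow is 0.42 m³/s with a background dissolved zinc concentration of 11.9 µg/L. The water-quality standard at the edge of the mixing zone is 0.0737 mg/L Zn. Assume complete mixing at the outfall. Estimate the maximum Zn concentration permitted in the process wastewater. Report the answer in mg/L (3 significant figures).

13 L/s = 0.013 m³/s.
11.9 µg/L = 0.0119 mg/L.
Mass balance: 0.0737·0.433 = 0.013·Cₑ + 0.42·0.0119.
Cₑ = (0.03191 − 0.004998) / 0.013 = 2.07 mg/L.

2.07 mg/L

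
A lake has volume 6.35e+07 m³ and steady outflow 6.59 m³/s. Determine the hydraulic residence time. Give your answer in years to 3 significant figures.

0.305 yr

Q = 6.59 m³/s × 3.156e+07 s/yr = 2.08e+08 m³/yr.
Hydraulic residence time τ = V/Q = 6.35e+07/2.08e+08 = 0.3053 yr.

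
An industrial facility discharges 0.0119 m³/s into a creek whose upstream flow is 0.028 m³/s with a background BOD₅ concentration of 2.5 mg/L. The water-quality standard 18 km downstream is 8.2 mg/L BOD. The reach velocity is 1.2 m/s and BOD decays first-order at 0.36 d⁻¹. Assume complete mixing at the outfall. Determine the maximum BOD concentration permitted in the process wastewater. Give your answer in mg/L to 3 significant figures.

Travel time to the compliance point: t = 1.8e+04/1.2 = 1.5e+04 s = 0.1736 d; decay factor exp(−0.36·0.1736) = 0.9394.
So the concentration just after mixing may be at most 8.2/0.9394 = 8.729 mg/L.
Mass balance: 8.729·0.0399 = 0.0119·Cₑ + 0.028·2.5.
Cₑ = (0.3483 − 0.07) / 0.0119 = 23.38 mg/L.

23.4 mg/L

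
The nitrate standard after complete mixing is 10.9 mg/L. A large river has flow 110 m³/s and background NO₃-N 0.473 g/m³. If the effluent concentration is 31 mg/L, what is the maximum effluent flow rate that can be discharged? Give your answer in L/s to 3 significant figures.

Mass balance at complete mixing: C_std·(Q_w + Q_r) = Q_w·C_e + Q_r·C_b.
Rearranging, Q_w = Q_r·(C_std − C_b)/(C_e − C_std) = 110·(10.9 − 0.473) / (31 − 10.9) = 57.06 m³/s.
= 5.706e+04 L/s.

57100 L/s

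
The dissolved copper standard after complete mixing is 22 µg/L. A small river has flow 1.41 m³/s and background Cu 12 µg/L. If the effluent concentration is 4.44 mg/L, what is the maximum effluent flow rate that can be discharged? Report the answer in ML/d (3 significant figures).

0.276 ML/d

12 µg/L = 0.012 mg/L.
22 µg/L = 0.022 mg/L.
Mass balance at complete mixing: C_std·(Q_w + Q_r) = Q_w·C_e + Q_r·C_b.
Rearranging, Q_w = Q_r·(C_std − C_b)/(C_e − C_std) = 1.41·(0.022 − 0.012) / (4.44 − 0.022) = 0.003191 m³/s.
= 0.2757 ML/d.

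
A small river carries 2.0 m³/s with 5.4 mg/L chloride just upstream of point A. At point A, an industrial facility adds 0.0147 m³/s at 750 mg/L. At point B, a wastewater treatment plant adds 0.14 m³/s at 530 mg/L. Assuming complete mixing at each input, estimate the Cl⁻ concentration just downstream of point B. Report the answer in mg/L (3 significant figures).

After input A: C = (2·5.4 + 0.0147·750) / 2.015 = 10.83 mg/L.
After input B: C = (2.015·10.83 + 0.14·530) / 2.155 = 44.57 mg/L.

44.6 mg/L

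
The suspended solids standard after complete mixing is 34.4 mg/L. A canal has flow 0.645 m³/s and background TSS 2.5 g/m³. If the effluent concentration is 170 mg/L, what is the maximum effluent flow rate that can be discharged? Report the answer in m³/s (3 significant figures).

Mass balance at complete mixing: C_std·(Q_w + Q_r) = Q_w·C_e + Q_r·C_b.
Rearranging, Q_w = Q_r·(C_std − C_b)/(C_e − C_std) = 0.645·(34.4 − 2.5) / (170 − 34.4) = 0.1517 m³/s.

0.152 m³/s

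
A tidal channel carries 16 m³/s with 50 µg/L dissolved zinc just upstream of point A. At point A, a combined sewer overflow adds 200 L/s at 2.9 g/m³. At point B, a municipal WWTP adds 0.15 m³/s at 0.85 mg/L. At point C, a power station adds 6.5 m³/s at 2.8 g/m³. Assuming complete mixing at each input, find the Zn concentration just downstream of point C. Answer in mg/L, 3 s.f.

0.862 mg/L

50 µg/L = 0.05 mg/L.
200 L/s = 0.2 m³/s.
After input A: C = (16·0.05 + 0.2·2.9) / 16.2 = 0.08519 mg/L.
After input B: C = (16.2·0.08519 + 0.15·0.85) / 16.35 = 0.0922 mg/L.
After input C: C = (16.35·0.0922 + 6.5·2.8) / 22.85 = 0.8625 mg/L.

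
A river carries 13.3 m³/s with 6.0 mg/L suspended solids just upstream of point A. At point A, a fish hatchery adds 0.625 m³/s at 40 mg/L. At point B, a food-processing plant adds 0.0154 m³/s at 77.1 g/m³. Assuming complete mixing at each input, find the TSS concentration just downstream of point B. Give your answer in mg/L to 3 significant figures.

7.60 mg/L

After input A: C = (13.3·6 + 0.625·40) / 13.93 = 7.526 mg/L.
After input B: C = (13.93·7.526 + 0.0154·77.1) / 13.94 = 7.603 mg/L.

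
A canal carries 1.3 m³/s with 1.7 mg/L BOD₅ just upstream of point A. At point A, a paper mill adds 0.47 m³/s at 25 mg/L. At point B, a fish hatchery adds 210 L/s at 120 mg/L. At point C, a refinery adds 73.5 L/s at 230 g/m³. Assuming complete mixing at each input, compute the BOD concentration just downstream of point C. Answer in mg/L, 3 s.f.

After input A: C = (1.3·1.7 + 0.47·25) / 1.77 = 7.887 mg/L.
210 L/s = 0.21 m³/s.
After input B: C = (1.77·7.887 + 0.21·120) / 1.98 = 19.78 mg/L.
73.5 L/s = 0.0735 m³/s.
After input C: C = (1.98·19.78 + 0.0735·230) / 2.054 = 27.3 mg/L.

27.3 mg/L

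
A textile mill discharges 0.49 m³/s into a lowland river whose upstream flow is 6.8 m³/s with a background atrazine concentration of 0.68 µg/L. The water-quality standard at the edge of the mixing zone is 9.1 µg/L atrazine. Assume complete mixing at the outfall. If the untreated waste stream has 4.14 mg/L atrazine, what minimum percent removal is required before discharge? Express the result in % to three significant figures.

0.68 µg/L = 0.00068 mg/L.
9.1 µg/L = 0.0091 mg/L.
Mass balance: 0.0091·7.29 = 0.49·Cₑ + 6.8·0.00068.
Cₑ = (0.06634 − 0.004624) / 0.49 = 0.1259 mg/L.
Required removal = 1 − 0.1259/4.14 = 96.96 %.

97.0 %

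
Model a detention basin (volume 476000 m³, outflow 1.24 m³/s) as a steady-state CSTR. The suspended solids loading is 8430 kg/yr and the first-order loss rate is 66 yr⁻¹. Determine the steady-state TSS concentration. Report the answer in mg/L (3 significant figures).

Outflow Q = 1.24 m³/s × 3.156e+07 s/yr = 3.913e+07 m³/yr.
Steady-state CSTR mass balance: W = Q·C + k·V·C, so C = W/(Q + kV).
Q + kV = 3.913e+07 + 66·476000 = 7.055e+07 m³/yr.
C = 8430/7.055e+07 = 0.0001195 kg/m³ = 0.1195 mg/L.

0.119 mg/L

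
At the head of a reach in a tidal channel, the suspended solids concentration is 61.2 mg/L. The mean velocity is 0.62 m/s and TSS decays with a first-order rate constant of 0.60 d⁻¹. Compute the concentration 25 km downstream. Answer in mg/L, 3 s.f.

46.3 mg/L

Travel time t = 25 km / 0.62 m/s = 2.5e+04/0.62 = 4.032e+04 s = 0.4667 d.
First-order decay: C = 61.2·exp(−0.60·0.4667) = 61.2·0.7558 = 46.25 mg/L.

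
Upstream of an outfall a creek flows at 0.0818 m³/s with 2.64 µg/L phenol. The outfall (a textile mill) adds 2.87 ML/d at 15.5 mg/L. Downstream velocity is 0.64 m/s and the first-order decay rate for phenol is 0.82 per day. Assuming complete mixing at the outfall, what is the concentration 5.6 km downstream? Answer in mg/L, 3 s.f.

4.12 mg/L

2.87 ML/d = 0.03322 m³/s.
2.64 µg/L = 0.00264 mg/L.
After complete mixing, C₀ = (0.03322·15.5 + 0.0818·0.00264) / 0.115 = 4.478 mg/L.
Travel time t = 5600 m / 0.64 m/s = 8750 s = 0.1013 d.
C = 4.478·exp(−0.82·0.1013) = 4.478·0.9203 = 4.121 mg/L.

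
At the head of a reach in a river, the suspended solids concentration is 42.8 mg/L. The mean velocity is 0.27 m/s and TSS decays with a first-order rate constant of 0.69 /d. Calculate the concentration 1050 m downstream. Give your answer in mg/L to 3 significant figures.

Travel time t = 1050 m / 0.27 m/s = 1050/0.27 = 3889 s = 0.04501 d.
First-order decay: C = 42.8·exp(−0.69·0.04501) = 42.8·0.9694 = 41.49 mg/L.

41.5 mg/L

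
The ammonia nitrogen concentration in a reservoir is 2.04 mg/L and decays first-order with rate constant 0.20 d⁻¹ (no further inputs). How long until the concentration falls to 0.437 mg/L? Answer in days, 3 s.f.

7.70 d

t = ln(C₀/C)/k = ln(2.04/0.437)/0.20 = 1.541/0.20 = 7.704 d.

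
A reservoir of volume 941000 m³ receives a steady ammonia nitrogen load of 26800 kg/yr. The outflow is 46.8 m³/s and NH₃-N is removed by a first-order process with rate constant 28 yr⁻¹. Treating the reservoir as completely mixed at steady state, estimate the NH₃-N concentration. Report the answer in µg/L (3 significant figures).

17.8 µg/L

Outflow Q = 46.8 m³/s × 3.156e+07 s/yr = 1.477e+09 m³/yr.
Steady-state CSTR mass balance: W = Q·C + k·V·C, so C = W/(Q + kV).
Q + kV = 1.477e+09 + 28·941000 = 1.503e+09 m³/yr.
C = 26800/1.503e+09 = 1.783e-05 kg/m³ = 0.01783 mg/L = 17.83 µg/L.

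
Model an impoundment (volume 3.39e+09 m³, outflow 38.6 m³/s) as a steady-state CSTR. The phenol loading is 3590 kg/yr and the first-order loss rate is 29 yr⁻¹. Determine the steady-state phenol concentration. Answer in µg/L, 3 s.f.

Outflow Q = 38.6 m³/s × 3.156e+07 s/yr = 1.218e+09 m³/yr.
Steady-state CSTR mass balance: W = Q·C + k·V·C, so C = W/(Q + kV).
Q + kV = 1.218e+09 + 29·3.39e+09 = 9.953e+10 m³/yr.
C = 3590/9.953e+10 = 3.607e-08 kg/m³ = 3.607e-05 mg/L = 0.03607 µg/L.

0.0361 µg/L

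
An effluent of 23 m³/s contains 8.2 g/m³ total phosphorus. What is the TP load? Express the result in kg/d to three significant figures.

16300 kg/d

Mass flux = Q·C = 23 m³/s × 8.2 g/m³ = 188.6 g/s.
= 188.6 g/s × 86.4 = 1.63e+04 kg/d.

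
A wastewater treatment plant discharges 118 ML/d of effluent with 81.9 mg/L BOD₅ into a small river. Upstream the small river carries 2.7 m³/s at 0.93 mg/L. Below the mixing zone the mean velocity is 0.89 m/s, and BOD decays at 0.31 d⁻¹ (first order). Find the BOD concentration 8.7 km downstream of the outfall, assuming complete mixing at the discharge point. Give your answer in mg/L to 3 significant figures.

27.2 mg/L

118 ML/d = 1.366 m³/s.
After complete mixing, C₀ = (1.366·81.9 + 2.7·0.93) / 4.066 = 28.13 mg/L.
Travel time t = 8700 m / 0.89 m/s = 9775 s = 0.1131 d.
C = 28.13·exp(−0.31·0.1131) = 28.13·0.9655 = 27.16 mg/L.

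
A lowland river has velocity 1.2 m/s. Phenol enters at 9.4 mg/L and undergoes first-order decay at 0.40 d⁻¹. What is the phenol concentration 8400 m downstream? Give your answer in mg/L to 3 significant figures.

Travel time t = 8400 m / 1.2 m/s = 8400/1.2 = 7000 s = 0.08102 d.
First-order decay: C = 9.4·exp(−0.40·0.08102) = 9.4·0.9681 = 9.1 mg/L.

9.10 mg/L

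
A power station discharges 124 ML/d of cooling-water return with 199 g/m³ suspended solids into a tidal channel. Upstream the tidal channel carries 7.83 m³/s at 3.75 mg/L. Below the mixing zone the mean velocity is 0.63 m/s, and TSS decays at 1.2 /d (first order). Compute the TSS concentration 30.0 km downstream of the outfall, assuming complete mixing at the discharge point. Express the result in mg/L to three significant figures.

124 ML/d = 1.435 m³/s.
After complete mixing, C₀ = (1.435·199 + 7.83·3.75) / 9.265 = 33.99 mg/L.
Travel time t = 3e+04 m / 0.63 m/s = 4.762e+04 s = 0.5511 d.
C = 33.99·exp(−1.2·0.5511) = 33.99·0.5161 = 17.55 mg/L.

17.5 mg/L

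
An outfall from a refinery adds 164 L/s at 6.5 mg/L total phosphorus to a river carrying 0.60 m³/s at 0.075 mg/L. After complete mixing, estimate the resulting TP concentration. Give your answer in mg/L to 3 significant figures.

1.45 mg/L

164 L/s = 0.164 m³/s.
Conservation of mass across the mixing zone: C = (0.164·6.5 + 0.6·0.075) / (0.164 + 0.6) = 1.111/0.764 = 1.454 mg/L.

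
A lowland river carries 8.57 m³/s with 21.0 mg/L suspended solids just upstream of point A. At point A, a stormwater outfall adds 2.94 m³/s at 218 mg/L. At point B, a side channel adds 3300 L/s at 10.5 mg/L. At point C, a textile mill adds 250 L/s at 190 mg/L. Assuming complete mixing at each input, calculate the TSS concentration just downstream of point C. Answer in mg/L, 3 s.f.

After input A: C = (8.57·21 + 2.94·218) / 11.51 = 71.32 mg/L.
3300 L/s = 3.3 m³/s.
After input B: C = (11.51·71.32 + 3.3·10.5) / 14.81 = 57.77 mg/L.
250 L/s = 0.25 m³/s.
After input C: C = (14.81·57.77 + 0.25·190) / 15.06 = 59.96 mg/L.

60.0 mg/L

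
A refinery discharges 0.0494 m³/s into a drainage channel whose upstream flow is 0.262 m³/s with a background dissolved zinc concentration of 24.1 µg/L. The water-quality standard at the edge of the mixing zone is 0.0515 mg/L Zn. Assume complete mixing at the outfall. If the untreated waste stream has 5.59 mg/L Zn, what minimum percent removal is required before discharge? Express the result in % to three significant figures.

24.1 µg/L = 0.0241 mg/L.
Mass balance: 0.0515·0.3114 = 0.0494·Cₑ + 0.262·0.0241.
Cₑ = (0.01604 − 0.006314) / 0.0494 = 0.1968 mg/L.
Required removal = 1 − 0.1968/5.59 = 96.48 %.

96.5 %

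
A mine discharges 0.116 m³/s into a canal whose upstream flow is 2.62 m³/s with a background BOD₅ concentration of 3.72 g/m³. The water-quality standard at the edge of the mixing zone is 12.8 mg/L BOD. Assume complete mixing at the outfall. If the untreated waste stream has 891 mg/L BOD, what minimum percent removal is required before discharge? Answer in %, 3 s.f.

75.5 %

Mass balance: 12.8·2.736 = 0.116·Cₑ + 2.62·3.72.
Cₑ = (35.02 − 9.746) / 0.116 = 217.9 mg/L.
Required removal = 1 − 217.9/891 = 75.55 %.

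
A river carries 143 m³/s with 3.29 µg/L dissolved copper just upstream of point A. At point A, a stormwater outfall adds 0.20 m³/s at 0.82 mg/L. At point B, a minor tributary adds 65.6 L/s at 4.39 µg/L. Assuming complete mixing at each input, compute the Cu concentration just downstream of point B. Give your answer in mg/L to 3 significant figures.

3.29 µg/L = 0.00329 mg/L.
After input A: C = (143·0.00329 + 0.2·0.82) / 143.2 = 0.004431 mg/L.
65.6 L/s = 0.0656 m³/s.
4.39 µg/L = 0.00439 mg/L.
After input B: C = (143.2·0.004431 + 0.0656·0.00439) / 143.3 = 0.004431 mg/L.

0.00443 mg/L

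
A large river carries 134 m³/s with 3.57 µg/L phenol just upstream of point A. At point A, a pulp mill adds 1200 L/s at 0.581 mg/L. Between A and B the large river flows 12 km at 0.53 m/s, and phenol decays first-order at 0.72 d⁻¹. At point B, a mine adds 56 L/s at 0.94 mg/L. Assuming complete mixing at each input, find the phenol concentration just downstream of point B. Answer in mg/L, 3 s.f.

3.57 µg/L = 0.00357 mg/L.
1200 L/s = 1.2 m³/s.
After input A: C = (134·0.00357 + 1.2·0.581) / 135.2 = 0.008695 mg/L.
Over the 12 km reach to input B (t = 2.264e+04 s = 0.2621 d), decay gives C = 0.008695·exp(−0.72·0.2621) = 0.0072 mg/L.
56 L/s = 0.056 m³/s.
After input B: C = (135.2·0.0072 + 0.056·0.94) / 135.3 = 0.007586 mg/L.

0.00759 mg/L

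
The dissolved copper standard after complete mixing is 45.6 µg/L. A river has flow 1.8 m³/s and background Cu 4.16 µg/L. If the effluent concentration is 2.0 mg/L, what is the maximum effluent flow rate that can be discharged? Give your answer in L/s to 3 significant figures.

4.16 µg/L = 0.00416 mg/L.
45.6 µg/L = 0.0456 mg/L.
Mass balance at complete mixing: C_std·(Q_w + Q_r) = Q_w·C_e + Q_r·C_b.
Rearranging, Q_w = Q_r·(C_std − C_b)/(C_e − C_std) = 1.8·(0.0456 − 0.00416) / (2 − 0.0456) = 0.03817 m³/s.
= 38.17 L/s.

38.2 L/s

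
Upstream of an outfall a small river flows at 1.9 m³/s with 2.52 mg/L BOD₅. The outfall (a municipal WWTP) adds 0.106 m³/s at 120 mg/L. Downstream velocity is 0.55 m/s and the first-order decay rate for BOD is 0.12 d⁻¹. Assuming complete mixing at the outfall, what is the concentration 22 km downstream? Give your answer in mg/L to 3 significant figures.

8.26 mg/L

After complete mixing, C₀ = (0.106·120 + 1.9·2.52) / 2.006 = 8.728 mg/L.
Travel time t = 2.2e+04 m / 0.55 m/s = 4e+04 s = 0.463 d.
C = 8.728·exp(−0.12·0.463) = 8.728·0.946 = 8.256 mg/L.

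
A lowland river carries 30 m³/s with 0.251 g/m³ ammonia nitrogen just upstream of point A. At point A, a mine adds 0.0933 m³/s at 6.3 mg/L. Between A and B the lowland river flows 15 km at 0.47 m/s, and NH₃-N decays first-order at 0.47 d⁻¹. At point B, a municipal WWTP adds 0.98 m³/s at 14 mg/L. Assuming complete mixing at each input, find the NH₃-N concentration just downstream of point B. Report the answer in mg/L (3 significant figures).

0.661 mg/L

After input A: C = (30·0.251 + 0.0933·6.3) / 30.09 = 0.2698 mg/L.
Over the 15 km reach to input B (t = 3.191e+04 s = 0.3694 d), decay gives C = 0.2698·exp(−0.47·0.3694) = 0.2268 mg/L.
After input B: C = (30.09·0.2268 + 0.98·14) / 31.07 = 0.6611 mg/L.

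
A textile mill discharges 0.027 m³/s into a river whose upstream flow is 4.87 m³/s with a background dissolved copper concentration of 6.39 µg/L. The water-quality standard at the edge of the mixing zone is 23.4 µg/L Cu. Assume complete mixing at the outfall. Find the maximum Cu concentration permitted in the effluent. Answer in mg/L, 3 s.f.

3.09 mg/L

6.39 µg/L = 0.00639 mg/L.
23.4 µg/L = 0.0234 mg/L.
Mass balance: 0.0234·4.897 = 0.027·Cₑ + 4.87·0.00639.
Cₑ = (0.1146 − 0.03112) / 0.027 = 3.092 mg/L.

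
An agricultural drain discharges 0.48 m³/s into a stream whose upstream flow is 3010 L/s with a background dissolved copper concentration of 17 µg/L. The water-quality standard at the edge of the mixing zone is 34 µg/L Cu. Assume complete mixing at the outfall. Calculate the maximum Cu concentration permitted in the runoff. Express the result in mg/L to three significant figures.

3010 L/s = 3.01 m³/s.
17 µg/L = 0.017 mg/L.
34 µg/L = 0.034 mg/L.
Mass balance: 0.034·3.49 = 0.48·Cₑ + 3.01·0.017.
Cₑ = (0.1187 − 0.05117) / 0.48 = 0.1406 mg/L.

0.141 mg/L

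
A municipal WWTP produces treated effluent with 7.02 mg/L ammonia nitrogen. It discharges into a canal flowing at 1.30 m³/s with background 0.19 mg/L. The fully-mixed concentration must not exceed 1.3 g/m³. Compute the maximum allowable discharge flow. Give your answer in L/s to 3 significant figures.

252 L/s

Mass balance at complete mixing: C_std·(Q_w + Q_r) = Q_w·C_e + Q_r·C_b.
Rearranging, Q_w = Q_r·(C_std − C_b)/(C_e − C_std) = 1.30·(1.3 − 0.19) / (7.02 − 1.3) = 0.2523 m³/s.
= 252.3 L/s.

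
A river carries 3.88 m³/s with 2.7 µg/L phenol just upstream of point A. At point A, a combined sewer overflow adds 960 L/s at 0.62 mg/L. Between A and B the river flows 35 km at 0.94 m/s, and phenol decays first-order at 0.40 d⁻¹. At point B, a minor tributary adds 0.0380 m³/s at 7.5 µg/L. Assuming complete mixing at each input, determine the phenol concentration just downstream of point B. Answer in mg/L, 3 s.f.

2.7 µg/L = 0.0027 mg/L.
960 L/s = 0.96 m³/s.
After input A: C = (3.88·0.0027 + 0.96·0.62) / 4.84 = 0.1251 mg/L.
Over the 35 km reach to input B (t = 3.723e+04 s = 0.4309 d), decay gives C = 0.1251·exp(−0.40·0.4309) = 0.1053 mg/L.
7.5 µg/L = 0.0075 mg/L.
After input B: C = (4.84·0.1053 + 0.038·0.0075) / 4.878 = 0.1046 mg/L.

0.105 mg/L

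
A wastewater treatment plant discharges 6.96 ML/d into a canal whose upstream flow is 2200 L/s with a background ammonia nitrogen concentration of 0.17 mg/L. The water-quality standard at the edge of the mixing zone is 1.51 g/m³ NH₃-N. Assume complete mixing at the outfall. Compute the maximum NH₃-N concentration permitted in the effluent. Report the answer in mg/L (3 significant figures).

38.1 mg/L

6.96 ML/d = 0.08056 m³/s.
2200 L/s = 2.2 m³/s.
Mass balance: 1.51·2.281 = 0.08056·Cₑ + 2.2·0.17.
Cₑ = (3.444 − 0.374) / 0.08056 = 38.11 mg/L.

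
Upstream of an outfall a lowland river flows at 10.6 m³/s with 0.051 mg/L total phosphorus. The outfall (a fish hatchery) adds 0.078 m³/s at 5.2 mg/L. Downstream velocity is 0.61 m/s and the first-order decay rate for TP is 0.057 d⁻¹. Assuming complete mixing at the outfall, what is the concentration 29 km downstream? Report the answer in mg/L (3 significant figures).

After complete mixing, C₀ = (0.078·5.2 + 10.6·0.051) / 10.68 = 0.08861 mg/L.
Travel time t = 2.9e+04 m / 0.61 m/s = 4.754e+04 s = 0.5502 d.
C = 0.08861·exp(−0.057·0.5502) = 0.08861·0.9691 = 0.08588 mg/L.

0.0859 mg/L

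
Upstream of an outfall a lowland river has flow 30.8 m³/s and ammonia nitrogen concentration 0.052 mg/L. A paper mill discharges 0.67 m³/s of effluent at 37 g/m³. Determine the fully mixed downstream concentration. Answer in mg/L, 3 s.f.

Flow-weighted mixing gives C = (0.67·37 + 30.8·0.052) / (0.67 + 30.8) = 26.39/31.47 = 0.8386 mg/L.

0.839 mg/L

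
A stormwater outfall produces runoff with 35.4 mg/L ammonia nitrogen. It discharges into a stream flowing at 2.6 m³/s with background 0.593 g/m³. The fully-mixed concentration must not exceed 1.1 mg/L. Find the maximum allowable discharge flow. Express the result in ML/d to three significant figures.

Mass balance at complete mixing: C_std·(Q_w + Q_r) = Q_w·C_e + Q_r·C_b.
Rearranging, Q_w = Q_r·(C_std − C_b)/(C_e − C_std) = 2.6·(1.1 − 0.593) / (35.4 − 1.1) = 0.03843 m³/s.
= 3.32 ML/d.

3.32 ML/d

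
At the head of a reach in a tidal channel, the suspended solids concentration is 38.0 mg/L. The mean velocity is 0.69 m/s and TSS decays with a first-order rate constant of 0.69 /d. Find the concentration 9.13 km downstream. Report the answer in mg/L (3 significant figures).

Travel time t = 9.13 km / 0.69 m/s = 9130/0.69 = 1.323e+04 s = 0.1531 d.
First-order decay: C = 38.0·exp(−0.69·0.1531) = 38.0·0.8997 = 34.19 mg/L.

34.2 mg/L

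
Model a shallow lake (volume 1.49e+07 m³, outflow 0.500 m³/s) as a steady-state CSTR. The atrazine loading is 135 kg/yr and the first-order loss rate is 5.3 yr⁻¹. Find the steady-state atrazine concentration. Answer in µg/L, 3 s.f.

1.42 µg/L

Outflow Q = 0.500 m³/s × 3.156e+07 s/yr = 1.578e+07 m³/yr.
Steady-state CSTR mass balance: W = Q·C + k·V·C, so C = W/(Q + kV).
Q + kV = 1.578e+07 + 5.3·1.49e+07 = 9.475e+07 m³/yr.
C = 135/9.475e+07 = 1.425e-06 kg/m³ = 0.001425 mg/L = 1.425 µg/L.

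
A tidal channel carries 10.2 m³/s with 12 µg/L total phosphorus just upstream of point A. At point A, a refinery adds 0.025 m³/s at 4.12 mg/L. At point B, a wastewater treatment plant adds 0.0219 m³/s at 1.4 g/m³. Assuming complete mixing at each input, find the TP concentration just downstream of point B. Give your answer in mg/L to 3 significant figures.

12 µg/L = 0.012 mg/L.
After input A: C = (10.2·0.012 + 0.025·4.12) / 10.22 = 0.02204 mg/L.
After input B: C = (10.22·0.02204 + 0.0219·1.4) / 10.25 = 0.02499 mg/L.

0.0250 mg/L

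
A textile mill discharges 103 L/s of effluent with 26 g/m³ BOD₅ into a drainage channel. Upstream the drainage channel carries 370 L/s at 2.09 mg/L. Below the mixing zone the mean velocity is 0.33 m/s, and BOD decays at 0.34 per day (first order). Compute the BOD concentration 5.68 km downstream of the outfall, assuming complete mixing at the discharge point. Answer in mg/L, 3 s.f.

6.82 mg/L

103 L/s = 0.103 m³/s.
370 L/s = 0.37 m³/s.
After complete mixing, C₀ = (0.103·26 + 0.37·2.09) / 0.473 = 7.297 mg/L.
Travel time t = 5680 m / 0.33 m/s = 1.721e+04 s = 0.1992 d.
C = 7.297·exp(−0.34·0.1992) = 7.297·0.9345 = 6.819 mg/L.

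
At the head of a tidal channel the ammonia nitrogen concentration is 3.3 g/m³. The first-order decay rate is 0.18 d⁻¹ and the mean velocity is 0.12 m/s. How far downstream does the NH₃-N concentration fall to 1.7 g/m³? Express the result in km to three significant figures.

38.2 km

From C = C₀·e^(−kt), t = ln(C₀/C)/k = ln(3.3/1.7)/0.18 = 0.6633/0.18 = 3.685 d.
Distance = v·t = 0.12 m/s × 3.184e+05 s = 3.821e+04 m = 38.21 km.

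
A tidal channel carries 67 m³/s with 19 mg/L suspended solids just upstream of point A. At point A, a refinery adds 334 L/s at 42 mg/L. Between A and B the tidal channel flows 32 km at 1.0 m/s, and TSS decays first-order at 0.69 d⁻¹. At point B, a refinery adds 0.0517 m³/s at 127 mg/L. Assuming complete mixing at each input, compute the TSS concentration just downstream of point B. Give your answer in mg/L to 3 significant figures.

14.9 mg/L

334 L/s = 0.334 m³/s.
After input A: C = (67·19 + 0.334·42) / 67.33 = 19.11 mg/L.
Over the 32 km reach to input B (t = 3.2e+04 s = 0.3704 d), decay gives C = 19.11·exp(−0.69·0.3704) = 14.8 mg/L.
After input B: C = (67.33·14.8 + 0.0517·127) / 67.39 = 14.89 mg/L.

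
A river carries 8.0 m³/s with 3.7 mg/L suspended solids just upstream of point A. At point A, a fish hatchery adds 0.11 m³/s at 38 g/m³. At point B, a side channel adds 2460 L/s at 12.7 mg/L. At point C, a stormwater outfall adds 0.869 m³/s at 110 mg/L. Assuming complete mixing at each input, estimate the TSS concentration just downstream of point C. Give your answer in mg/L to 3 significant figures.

After input A: C = (8·3.7 + 0.11·38) / 8.11 = 4.165 mg/L.
2460 L/s = 2.46 m³/s.
After input B: C = (8.11·4.165 + 2.46·12.7) / 10.57 = 6.152 mg/L.
After input C: C = (10.57·6.152 + 0.869·110) / 11.44 = 14.04 mg/L.

14.0 mg/L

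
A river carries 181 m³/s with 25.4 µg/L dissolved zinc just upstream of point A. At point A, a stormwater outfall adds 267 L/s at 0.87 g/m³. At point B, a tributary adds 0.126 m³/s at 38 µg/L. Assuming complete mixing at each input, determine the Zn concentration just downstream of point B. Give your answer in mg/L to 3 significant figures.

25.4 µg/L = 0.0254 mg/L.
267 L/s = 0.267 m³/s.
After input A: C = (181·0.0254 + 0.267·0.87) / 181.3 = 0.02664 mg/L.
38 µg/L = 0.038 mg/L.
After input B: C = (181.3·0.02664 + 0.126·0.038) / 181.4 = 0.02665 mg/L.

0.0267 mg/L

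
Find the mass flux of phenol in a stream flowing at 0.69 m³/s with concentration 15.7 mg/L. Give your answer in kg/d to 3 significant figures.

936 kg/d

Mass flux = Q·C = 0.69 m³/s × 15.7 g/m³ = 10.83 g/s.
= 10.83 g/s × 86.4 = 936 kg/d.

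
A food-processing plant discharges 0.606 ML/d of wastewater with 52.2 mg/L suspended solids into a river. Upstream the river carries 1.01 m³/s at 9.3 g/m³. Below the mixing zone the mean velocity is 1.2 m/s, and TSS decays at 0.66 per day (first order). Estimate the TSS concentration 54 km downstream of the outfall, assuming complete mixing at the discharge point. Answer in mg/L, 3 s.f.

6.80 mg/L

0.606 ML/d = 0.007014 m³/s.
After complete mixing, C₀ = (0.007014·52.2 + 1.01·9.3) / 1.017 = 9.596 mg/L.
Travel time t = 5.4e+04 m / 1.2 m/s = 4.5e+04 s = 0.5208 d.
C = 9.596·exp(−0.66·0.5208) = 9.596·0.7091 = 6.804 mg/L.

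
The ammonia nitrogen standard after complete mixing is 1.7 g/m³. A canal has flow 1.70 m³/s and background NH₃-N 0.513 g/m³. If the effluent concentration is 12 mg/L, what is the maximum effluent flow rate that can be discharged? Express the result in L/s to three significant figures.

Mass balance at complete mixing: C_std·(Q_w + Q_r) = Q_w·C_e + Q_r·C_b.
Rearranging, Q_w = Q_r·(C_std − C_b)/(C_e − C_std) = 1.70·(1.7 − 0.513) / (12 − 1.7) = 0.1959 m³/s.
= 195.9 L/s.

196 L/s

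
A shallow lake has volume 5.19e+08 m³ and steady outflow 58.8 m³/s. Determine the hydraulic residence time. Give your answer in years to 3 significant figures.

0.280 yr

Q = 58.8 m³/s × 3.156e+07 s/yr = 1.856e+09 m³/yr.
Hydraulic residence time τ = V/Q = 5.19e+08/1.856e+09 = 0.2797 yr.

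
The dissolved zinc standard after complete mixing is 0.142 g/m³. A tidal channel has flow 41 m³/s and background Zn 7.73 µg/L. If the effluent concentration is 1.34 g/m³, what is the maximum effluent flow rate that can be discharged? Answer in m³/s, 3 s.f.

7.73 µg/L = 0.00773 mg/L.
Mass balance at complete mixing: C_std·(Q_w + Q_r) = Q_w·C_e + Q_r·C_b.
Rearranging, Q_w = Q_r·(C_std − C_b)/(C_e − C_std) = 41·(0.142 − 0.00773) / (1.34 − 0.142) = 4.595 m³/s.

4.60 m³/s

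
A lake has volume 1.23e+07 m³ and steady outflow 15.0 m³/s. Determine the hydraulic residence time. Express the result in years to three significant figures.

0.0260 yr

Q = 15.0 m³/s × 3.156e+07 s/yr = 4.734e+08 m³/yr.
Hydraulic residence time τ = V/Q = 1.23e+07/4.734e+08 = 0.02598 yr.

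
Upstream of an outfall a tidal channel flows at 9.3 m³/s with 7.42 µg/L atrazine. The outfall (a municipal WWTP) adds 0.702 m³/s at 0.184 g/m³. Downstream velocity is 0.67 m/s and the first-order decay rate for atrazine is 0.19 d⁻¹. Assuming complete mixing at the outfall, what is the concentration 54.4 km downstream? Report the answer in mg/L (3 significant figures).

7.42 µg/L = 0.00742 mg/L.
After complete mixing, C₀ = (0.702·0.184 + 9.3·0.00742) / 10 = 0.01981 mg/L.
Travel time t = 5.44e+04 m / 0.67 m/s = 8.119e+04 s = 0.9397 d.
C = 0.01981·exp(−0.19·0.9397) = 0.01981·0.8365 = 0.01657 mg/L.

0.0166 mg/L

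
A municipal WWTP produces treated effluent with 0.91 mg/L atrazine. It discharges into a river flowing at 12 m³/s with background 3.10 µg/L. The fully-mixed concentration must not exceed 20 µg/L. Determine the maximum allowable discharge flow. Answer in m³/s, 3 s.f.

0.228 m³/s

3.10 µg/L = 0.0031 mg/L.
20 µg/L = 0.02 mg/L.
Mass balance at complete mixing: C_std·(Q_w + Q_r) = Q_w·C_e + Q_r·C_b.
Rearranging, Q_w = Q_r·(C_std − C_b)/(C_e − C_std) = 12·(0.02 − 0.0031) / (0.91 − 0.02) = 0.2279 m³/s.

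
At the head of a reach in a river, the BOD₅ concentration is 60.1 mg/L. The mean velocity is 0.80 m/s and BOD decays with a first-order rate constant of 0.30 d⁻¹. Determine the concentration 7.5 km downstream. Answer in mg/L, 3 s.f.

58.2 mg/L

Travel time t = 7.5 km / 0.80 m/s = 7500/0.80 = 9375 s = 0.1085 d.
First-order decay: C = 60.1·exp(−0.30·0.1085) = 60.1·0.968 = 58.18 mg/L.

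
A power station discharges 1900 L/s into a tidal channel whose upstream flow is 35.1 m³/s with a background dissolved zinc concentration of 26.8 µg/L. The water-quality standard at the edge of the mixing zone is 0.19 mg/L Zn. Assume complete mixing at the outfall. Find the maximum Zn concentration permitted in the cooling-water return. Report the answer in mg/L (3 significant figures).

1900 L/s = 1.9 m³/s.
26.8 µg/L = 0.0268 mg/L.
Mass balance: 0.19·37 = 1.9·Cₑ + 35.1·0.0268.
Cₑ = (7.03 − 0.9407) / 1.9 = 3.205 mg/L.

3.20 mg/L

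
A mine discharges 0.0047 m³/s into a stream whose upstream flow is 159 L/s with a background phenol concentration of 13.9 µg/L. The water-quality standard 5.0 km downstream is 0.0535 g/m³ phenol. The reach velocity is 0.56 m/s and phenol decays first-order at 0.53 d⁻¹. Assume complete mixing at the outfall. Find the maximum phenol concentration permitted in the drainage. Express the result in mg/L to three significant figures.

1.50 mg/L

159 L/s = 0.159 m³/s.
13.9 µg/L = 0.0139 mg/L.
Travel time to the compliance point: t = 5000/0.56 = 8929 s = 0.1033 d; decay factor exp(−0.53·0.1033) = 0.9467.
So the concentration just after mixing may be at most 0.0535/0.9467 = 0.05651 mg/L.
Mass balance: 0.05651·0.1637 = 0.0047·Cₑ + 0.159·0.0139.
Cₑ = (0.009251 − 0.00221) / 0.0047 = 1.498 mg/L.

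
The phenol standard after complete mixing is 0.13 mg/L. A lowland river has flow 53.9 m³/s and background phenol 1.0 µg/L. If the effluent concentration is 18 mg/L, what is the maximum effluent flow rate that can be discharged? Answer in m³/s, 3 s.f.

1.0 µg/L = 0.001 mg/L.
Mass balance at complete mixing: C_std·(Q_w + Q_r) = Q_w·C_e + Q_r·C_b.
Rearranging, Q_w = Q_r·(C_std − C_b)/(C_e − C_std) = 53.9·(0.13 − 0.001) / (18 − 0.13) = 0.3891 m³/s.

0.389 m³/s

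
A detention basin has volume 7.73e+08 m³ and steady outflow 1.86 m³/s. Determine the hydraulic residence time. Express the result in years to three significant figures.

13.2 yr

Q = 1.86 m³/s × 3.156e+07 s/yr = 5.87e+07 m³/yr.
Hydraulic residence time τ = V/Q = 7.73e+08/5.87e+07 = 13.17 yr.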